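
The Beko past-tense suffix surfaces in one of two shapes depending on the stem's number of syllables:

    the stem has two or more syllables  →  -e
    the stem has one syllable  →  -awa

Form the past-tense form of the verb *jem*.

jemawa

*jem* has one syllable, so the suffix is -awa, giving *jemawa*.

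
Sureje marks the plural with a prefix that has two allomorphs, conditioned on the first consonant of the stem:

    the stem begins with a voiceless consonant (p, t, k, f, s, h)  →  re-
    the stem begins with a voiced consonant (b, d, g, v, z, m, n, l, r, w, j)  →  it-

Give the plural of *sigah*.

*sigah*: first consonant = /s/, voiceless → re- → *resigah*.

resigah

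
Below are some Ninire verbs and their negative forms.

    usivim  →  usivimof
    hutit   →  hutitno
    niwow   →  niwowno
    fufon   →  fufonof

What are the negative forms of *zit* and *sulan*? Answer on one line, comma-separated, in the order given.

Looking at the final consonant of each stem: -of when the stem ends in a nasal (*usivim*, *fufon*); -no when the stem ends in a non-nasal consonant (*hutit*, *niwow*).
*zit*: final consonant = /t/, non-nasal → -no → *zitno*.
*sulan*: final consonant = /n/, a nasal → -of → *sulanof*.

zitno, sulanof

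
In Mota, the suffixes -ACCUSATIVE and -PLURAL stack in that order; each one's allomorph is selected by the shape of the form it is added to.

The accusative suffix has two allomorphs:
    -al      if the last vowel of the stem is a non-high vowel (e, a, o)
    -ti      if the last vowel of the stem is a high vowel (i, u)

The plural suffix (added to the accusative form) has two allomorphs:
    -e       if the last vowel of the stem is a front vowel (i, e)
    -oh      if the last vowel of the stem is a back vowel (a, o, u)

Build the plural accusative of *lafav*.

The last vowel of *lafav* is /a/, which is a non-high vowel, so the accusative suffix is -al, giving *lafaval*.
The accusative form *lafaval*: last vowel = /a/, a back vowel → -oh → *lafavaloh*.

lafavaloh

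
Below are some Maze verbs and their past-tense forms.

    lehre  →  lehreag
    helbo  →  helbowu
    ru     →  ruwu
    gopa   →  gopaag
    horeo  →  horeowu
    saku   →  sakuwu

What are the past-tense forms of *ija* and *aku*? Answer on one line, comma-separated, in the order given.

ijaag, akuwu

The alternation tracks the last vowel of the stem — -wu when the last vowel of the stem is a rounded vowel (*helbo*, *ru*, *horeo*, *saku*); -ag when the last vowel of the stem is an unrounded vowel (*lehre*, *gopa*).
*ija*: last vowel = /a/, an unrounded vowel → -ag → *ijaag*.
The last vowel of *aku* is /u/, which is a rounded vowel, so the suffix is -wu, giving *akuwu*.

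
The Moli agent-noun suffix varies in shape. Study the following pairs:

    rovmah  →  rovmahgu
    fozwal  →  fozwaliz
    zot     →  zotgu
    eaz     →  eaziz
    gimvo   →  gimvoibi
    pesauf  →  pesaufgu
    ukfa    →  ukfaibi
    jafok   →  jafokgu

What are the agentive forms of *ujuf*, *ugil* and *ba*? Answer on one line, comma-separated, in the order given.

ujufgu, ugiliz, baibi

The suffix is conditioned by the final sound: -gu when the stem ends in a voiceless consonant (*rovmah*, *zot*, *pesauf*, *jafok*); -iz when the stem ends in a voiced consonant (*fozwal*, *eaz*); -ibi when the stem ends in a vowel (*gimvo*, *ukfa*).
*ujuf*: final sound = /f/, a voiceless consonant → -gu → *ujufgu*.
The final sound of *ugil* is /l/, which is a voiced consonant, so the suffix is -iz, giving *ugiliz*.
Since the final sound of *ba* is /a/ (a vowel), it takes -ibi, giving *baibi*.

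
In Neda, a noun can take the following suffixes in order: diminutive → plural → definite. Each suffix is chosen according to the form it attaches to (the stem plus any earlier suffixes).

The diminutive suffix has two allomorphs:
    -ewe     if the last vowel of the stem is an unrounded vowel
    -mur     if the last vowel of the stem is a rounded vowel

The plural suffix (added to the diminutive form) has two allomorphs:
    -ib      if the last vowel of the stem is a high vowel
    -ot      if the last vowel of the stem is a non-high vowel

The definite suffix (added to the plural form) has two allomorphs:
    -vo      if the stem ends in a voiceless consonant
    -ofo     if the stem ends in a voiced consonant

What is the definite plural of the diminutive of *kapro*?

The last vowel of *kapro* is /o/, which is a rounded vowel, so the diminutive suffix is -mur, giving *kapromur*.
The last vowel of the diminutive form *kapromur* is /u/, which is a high vowel, so the plural suffix is -ib, giving *kapromurib*.
The final consonant of the plural form *kapromurib* is /b/, which is voiced, so the definite suffix is -ofo, giving *kapromuribofo*.

kapromuribofo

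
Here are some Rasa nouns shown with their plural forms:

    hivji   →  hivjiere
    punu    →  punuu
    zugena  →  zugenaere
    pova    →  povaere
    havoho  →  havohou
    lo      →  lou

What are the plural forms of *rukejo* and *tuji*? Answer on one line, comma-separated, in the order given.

Looking at the last vowel of each stem: -u when the last vowel of the stem is a rounded vowel (*punu*, *havoho*, *lo*); -ere when the last vowel of the stem is an unrounded vowel (*hivji*, *zugena*, *pova*).
The last vowel of *rukejo* is /o/, which is a rounded vowel, so the suffix is -u, giving *rukejou*.
Since the last vowel of *tuji* is /i/ (an unrounded vowel), it takes -ere, giving *tujiere*.

rukejou, tujiere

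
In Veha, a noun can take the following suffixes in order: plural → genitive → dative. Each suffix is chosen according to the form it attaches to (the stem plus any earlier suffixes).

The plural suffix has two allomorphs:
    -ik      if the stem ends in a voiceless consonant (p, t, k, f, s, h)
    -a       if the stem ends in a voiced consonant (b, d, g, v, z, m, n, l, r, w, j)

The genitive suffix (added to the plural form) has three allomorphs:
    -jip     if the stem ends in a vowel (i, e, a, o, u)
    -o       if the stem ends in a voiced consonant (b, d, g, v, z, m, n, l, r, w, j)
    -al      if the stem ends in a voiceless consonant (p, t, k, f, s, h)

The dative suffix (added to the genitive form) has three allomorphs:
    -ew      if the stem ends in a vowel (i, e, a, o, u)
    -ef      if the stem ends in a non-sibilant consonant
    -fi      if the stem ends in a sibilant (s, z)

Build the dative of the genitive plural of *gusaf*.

gusafikalef

The final consonant of *gusaf* is /f/, which is voiceless, so the plural suffix is -ik, giving *gusafik*.
The plural form *gusafik*: final sound = /k/, a voiceless consonant → -al → *gusafikal*.
The genitive form *gusafikal* — final sound /l/ (a non-sibilant consonant) → -ef → *gusafikalef*.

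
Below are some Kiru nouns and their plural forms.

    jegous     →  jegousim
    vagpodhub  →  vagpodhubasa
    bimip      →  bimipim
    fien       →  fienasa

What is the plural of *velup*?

Looking at the final consonant of each stem: -im when the stem ends in a voiceless consonant (*jegous*, *bimip*); -asa when the stem ends in a voiced consonant (*vagpodhub*, *fien*).
The final consonant of *velup* is /p/, which is voiceless, so the suffix is -im, giving *velupim*.

velupim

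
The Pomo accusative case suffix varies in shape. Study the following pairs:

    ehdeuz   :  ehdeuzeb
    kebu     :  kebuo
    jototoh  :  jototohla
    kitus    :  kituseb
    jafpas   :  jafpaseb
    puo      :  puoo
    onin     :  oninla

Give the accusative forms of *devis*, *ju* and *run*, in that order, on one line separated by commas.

The alternation tracks the final sound of the stem — -eb when the stem ends in a sibilant (*ehdeuz*, *kitus*, *jafpas*); -la when the stem ends in a non-sibilant consonant (*jototoh*, *onin*); -o when the stem ends in a vowel (*kebu*, *puo*).
*devis*: final sound = /s/, a sibilant → -eb → *deviseb*.
Since the final sound of *ju* is /u/ (a vowel), it takes -o, giving *juo*.
Since the final sound of *run* is /n/ (a non-sibilant consonant), it takes -la, giving *runla*.

deviseb, juo, runla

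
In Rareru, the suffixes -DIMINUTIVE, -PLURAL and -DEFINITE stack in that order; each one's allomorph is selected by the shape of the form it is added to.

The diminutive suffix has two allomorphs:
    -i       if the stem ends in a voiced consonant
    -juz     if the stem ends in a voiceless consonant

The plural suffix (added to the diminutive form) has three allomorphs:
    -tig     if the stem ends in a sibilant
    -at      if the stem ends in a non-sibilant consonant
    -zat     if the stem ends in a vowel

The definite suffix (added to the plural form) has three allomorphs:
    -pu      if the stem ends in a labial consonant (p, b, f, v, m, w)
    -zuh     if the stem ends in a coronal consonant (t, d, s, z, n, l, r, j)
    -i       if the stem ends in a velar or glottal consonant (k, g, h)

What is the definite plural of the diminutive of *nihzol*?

*nihzol* — final consonant /l/ (voiced) → -i → *nihzoli*.
Since the final sound of the diminutive form *nihzoli* is /i/ (a vowel), it takes -zat, giving *nihzolizat*.
The final consonant of the plural form *nihzolizat* is /t/, which is coronal, so the definite suffix is -zuh, giving *nihzolizatzuh*.

nihzolizatzuh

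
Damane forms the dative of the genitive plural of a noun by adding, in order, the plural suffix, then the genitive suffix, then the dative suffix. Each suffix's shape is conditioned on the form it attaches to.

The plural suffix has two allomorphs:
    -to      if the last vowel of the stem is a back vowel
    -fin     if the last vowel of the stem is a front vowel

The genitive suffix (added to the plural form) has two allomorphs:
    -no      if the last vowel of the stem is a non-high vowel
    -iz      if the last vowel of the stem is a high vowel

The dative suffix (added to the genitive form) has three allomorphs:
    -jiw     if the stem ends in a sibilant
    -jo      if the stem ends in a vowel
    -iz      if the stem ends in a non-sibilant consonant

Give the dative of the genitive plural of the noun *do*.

*do*: last vowel = /o/, a back vowel → -to → *doto*.
Since the last vowel of the plural form *doto* is /o/ (a non-high vowel), it takes -no, giving *dotono*.
Since the final sound of the genitive form *dotono* is /o/ (a vowel), it takes -jo, giving *dotonojo*.

dotonojo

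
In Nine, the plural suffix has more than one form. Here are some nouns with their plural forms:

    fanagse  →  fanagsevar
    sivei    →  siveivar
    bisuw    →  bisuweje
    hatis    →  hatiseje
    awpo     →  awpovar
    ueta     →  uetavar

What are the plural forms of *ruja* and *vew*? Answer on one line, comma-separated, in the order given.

rujavar, veweje

The suffix is conditioned by the final sound: -eje when the stem ends in a consonant (*bisuw*, *hatis*); -var when the stem ends in a vowel (*fanagse*, *sivei*, *awpo*, *ueta*).
The final sound of *ruja* is /a/, which is a vowel, so the suffix is -var, giving *rujavar*.
The final sound of *vew* is /w/, which is a consonant, so the suffix is -eje, giving *veweje*.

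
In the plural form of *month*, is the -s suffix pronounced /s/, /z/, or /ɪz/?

/s/

The stem *month* ends in a voiceless non-sibilant consonant.
The plural suffix surfaces as /ɪz/ after sibilants, /s/ after other voiceless consonants, and /z/ after other voiced sounds.
So the plural -s on *month* is pronounced /s/.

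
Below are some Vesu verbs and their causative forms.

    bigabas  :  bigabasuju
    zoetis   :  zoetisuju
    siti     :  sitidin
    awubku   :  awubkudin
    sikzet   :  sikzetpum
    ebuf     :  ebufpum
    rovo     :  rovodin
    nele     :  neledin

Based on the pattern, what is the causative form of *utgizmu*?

The suffix is conditioned by the final sound: -uju when the stem ends in a sibilant (*bigabas*, *zoetis*); -pum when the stem ends in a non-sibilant consonant (*sikzet*, *ebuf*); -din when the stem ends in a vowel (*siti*, *awubku*, *rovo*, *nele*).
*utgizmu* — final sound /u/ (a vowel) → -din → *utgizmudin*.

utgizmudin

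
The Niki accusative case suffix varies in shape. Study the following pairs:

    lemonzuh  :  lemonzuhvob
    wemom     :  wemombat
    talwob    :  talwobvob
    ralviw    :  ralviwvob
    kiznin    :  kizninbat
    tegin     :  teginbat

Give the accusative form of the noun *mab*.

mabvob

Looking at the final consonant of each stem: -bat when the stem ends in a nasal (*wemom*, *kiznin*, *tegin*); -vob when the stem ends in a non-nasal consonant (*lemonzuh*, *talwob*, *ralviw*).
*mab* — final consonant /b/ (non-nasal) → -vob → *mabvob*.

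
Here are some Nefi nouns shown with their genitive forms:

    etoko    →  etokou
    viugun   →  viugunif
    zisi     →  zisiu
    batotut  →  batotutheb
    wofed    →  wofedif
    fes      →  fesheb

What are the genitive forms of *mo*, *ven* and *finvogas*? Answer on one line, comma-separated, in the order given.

The pattern is voicing of the final sound: -heb when the stem ends in a voiceless consonant (*batotut*, *fes*); -if when the stem ends in a voiced consonant (*viugun*, *wofed*); -u when the stem ends in a vowel (*etoko*, *zisi*).
The final sound of *mo* is /o/, which is a vowel, so the suffix is -u, giving *mou*.
*ven* — final sound /n/ (a voiced consonant) → -if → *venif*.
The final sound of *finvogas* is /s/, which is a voiceless consonant, so the suffix is -heb, giving *finvogasheb*.

mou, venif, finvogasheb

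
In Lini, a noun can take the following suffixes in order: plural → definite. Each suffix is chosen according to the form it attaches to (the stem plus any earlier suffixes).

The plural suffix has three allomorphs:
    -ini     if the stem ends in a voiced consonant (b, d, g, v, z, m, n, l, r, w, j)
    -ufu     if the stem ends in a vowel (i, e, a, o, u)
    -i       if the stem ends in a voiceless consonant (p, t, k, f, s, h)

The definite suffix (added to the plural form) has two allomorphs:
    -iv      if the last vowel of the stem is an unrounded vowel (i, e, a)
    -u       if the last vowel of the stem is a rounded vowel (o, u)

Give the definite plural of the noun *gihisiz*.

*gihisiz*: final sound = /z/, a voiced consonant → -ini → *gihisizini*.
The plural form *gihisizini*: last vowel = /i/, an unrounded vowel → -iv → *gihisiziniiv*.

gihisiziniiv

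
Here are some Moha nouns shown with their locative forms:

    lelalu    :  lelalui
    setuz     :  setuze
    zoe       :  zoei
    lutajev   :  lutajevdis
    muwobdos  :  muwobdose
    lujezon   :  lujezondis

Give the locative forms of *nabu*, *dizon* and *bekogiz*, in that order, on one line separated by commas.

nabui, dizondis, bekogize

The alternation tracks the final sound of the stem — -e when the stem ends in a sibilant (*setuz*, *muwobdos*); -dis when the stem ends in a non-sibilant consonant (*lutajev*, *lujezon*); -i when the stem ends in a vowel (*lelalu*, *zoe*).
*nabu* — final sound /u/ (a vowel) → -i → *nabui*.
*dizon*: final sound = /n/, a non-sibilant consonant → -dis → *dizondis*.
*bekogiz*: final sound = /z/, a sibilant → -e → *bekogize*.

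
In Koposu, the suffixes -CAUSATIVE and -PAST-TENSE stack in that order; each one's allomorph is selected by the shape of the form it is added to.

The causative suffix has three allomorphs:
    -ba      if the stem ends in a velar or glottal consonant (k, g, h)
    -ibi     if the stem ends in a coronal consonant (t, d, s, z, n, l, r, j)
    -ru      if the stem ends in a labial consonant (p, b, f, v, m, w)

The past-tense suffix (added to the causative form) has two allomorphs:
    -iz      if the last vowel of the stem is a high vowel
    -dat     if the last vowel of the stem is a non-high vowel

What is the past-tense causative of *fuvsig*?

fuvsigbadat

*fuvsig*: final consonant = /g/, velar/glottal → -ba → *fuvsigba*.
The causative form *fuvsigba* — last vowel /a/ (a non-high vowel) → -dat → *fuvsigbadat*.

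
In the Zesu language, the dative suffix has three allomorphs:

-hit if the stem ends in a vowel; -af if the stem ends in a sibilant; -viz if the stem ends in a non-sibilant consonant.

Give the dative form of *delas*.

*delas*: final sound = /s/, a sibilant → -af → *delasaf*.

delasaf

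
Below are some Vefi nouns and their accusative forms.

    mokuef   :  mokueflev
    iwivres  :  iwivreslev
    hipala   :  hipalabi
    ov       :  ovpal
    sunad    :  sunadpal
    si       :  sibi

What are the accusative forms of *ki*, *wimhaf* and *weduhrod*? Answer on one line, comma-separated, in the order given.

kibi, wimhaflev, weduhrodpal

Looking at the final sound of each stem: -lev when the stem ends in a voiceless consonant (*mokuef*, *iwivres*); -pal when the stem ends in a voiced consonant (*ov*, *sunad*); -bi when the stem ends in a vowel (*hipala*, *si*).
The final sound of *ki* is /i/, which is a vowel, so the suffix is -bi, giving *kibi*.
*wimhaf*: final sound = /f/, a voiceless consonant → -lev → *wimhaflev*.
*weduhrod*: final sound = /d/, a voiced consonant → -pal → *weduhrodpal*.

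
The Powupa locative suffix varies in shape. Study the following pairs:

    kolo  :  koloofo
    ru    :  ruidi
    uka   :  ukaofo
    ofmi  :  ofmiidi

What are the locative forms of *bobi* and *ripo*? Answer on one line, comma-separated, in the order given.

bobiidi, ripoofo

Looking at the last vowel of each stem: -idi when the last vowel of the stem is a high vowel (*ru*, *ofmi*); -ofo when the last vowel of the stem is a non-high vowel (*kolo*, *uka*).
*bobi*: last vowel = /i/, a high vowel → -idi → *bobiidi*.
Since the last vowel of *ripo* is /o/ (a non-high vowel), it takes -ofo, giving *ripoofo*.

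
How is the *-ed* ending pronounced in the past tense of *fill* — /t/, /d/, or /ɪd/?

/d/

The stem *fill* ends in a voiced sound other than /d/.
The -ed suffix is realized as /ɪd/ after /t, d/; as /t/ after other voiceless consonants; and as /d/ after other voiced sounds.
So -ed on *fill* is pronounced /d/.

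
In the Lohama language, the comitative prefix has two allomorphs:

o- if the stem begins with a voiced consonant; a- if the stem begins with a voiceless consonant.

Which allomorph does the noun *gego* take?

o-

*gego* — first consonant /g/ (voiced) → o-.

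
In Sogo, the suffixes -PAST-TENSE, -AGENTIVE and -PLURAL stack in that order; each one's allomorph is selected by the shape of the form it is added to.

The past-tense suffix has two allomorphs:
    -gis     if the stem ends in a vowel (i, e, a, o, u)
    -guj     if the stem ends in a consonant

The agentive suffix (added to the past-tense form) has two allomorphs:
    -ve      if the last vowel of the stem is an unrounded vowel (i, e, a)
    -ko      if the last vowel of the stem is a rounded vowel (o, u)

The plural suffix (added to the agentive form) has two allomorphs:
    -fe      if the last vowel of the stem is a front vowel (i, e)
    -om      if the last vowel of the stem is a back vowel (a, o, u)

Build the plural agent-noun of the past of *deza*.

Since the final sound of *deza* is /a/ (a vowel), it takes -gis, giving *dezagis*.
The past-tense form *dezagis*: last vowel = /i/, an unrounded vowel → -ve → *dezagisve*.
The last vowel of the agentive form *dezagisve* is /e/, which is a front vowel, so the plural suffix is -fe, giving *dezagisvefe*.

dezagisvefe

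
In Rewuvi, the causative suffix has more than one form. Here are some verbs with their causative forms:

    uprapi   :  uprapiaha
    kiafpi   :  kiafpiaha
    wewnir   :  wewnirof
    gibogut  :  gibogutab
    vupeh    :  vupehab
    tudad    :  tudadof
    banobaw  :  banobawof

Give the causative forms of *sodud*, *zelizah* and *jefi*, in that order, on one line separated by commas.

sodudof, zelizahab, jefiaha

The alternation tracks the final sound of the stem — -ab when the stem ends in a voiceless consonant (*gibogut*, *vupeh*); -of when the stem ends in a voiced consonant (*wewnir*, *tudad*, *banobaw*); -aha when the stem ends in a vowel (*uprapi*, *kiafpi*).
*sodud* — final sound /d/ (a voiced consonant) → -of → *sodudof*.
The final sound of *zelizah* is /h/, which is a voiceless consonant, so the suffix is -ab, giving *zelizahab*.
*jefi* — final sound /i/ (a vowel) → -aha → *jefiaha*.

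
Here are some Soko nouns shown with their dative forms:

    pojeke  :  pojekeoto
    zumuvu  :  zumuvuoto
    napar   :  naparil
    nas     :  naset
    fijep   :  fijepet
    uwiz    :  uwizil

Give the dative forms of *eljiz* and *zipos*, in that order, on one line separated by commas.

eljizil, ziposet

Looking at the final sound of each stem: -et when the stem ends in a voiceless consonant (*nas*, *fijep*); -il when the stem ends in a voiced consonant (*napar*, *uwiz*); -oto when the stem ends in a vowel (*pojeke*, *zumuvu*).
Since the final sound of *eljiz* is /z/ (a voiced consonant), it takes -il, giving *eljizil*.
Since the final sound of *zipos* is /s/ (a voiceless consonant), it takes -et, giving *ziposet*.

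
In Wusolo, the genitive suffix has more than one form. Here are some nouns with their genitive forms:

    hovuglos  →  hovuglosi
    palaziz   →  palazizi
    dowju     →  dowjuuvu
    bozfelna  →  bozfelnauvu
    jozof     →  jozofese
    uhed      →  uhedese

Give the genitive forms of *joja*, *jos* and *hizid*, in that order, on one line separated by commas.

The suffix is conditioned by the final sound: -i when the stem ends in a sibilant (*hovuglos*, *palaziz*); -ese when the stem ends in a non-sibilant consonant (*jozof*, *uhed*); -uvu when the stem ends in a vowel (*dowju*, *bozfelna*).
The final sound of *joja* is /a/, which is a vowel, so the suffix is -uvu, giving *jojauvu*.
Since the final sound of *jos* is /s/ (a sibilant), it takes -i, giving *josi*.
*hizid* — final sound /d/ (a non-sibilant consonant) → -ese → *hizidese*.

jojauvu, josi, hizidese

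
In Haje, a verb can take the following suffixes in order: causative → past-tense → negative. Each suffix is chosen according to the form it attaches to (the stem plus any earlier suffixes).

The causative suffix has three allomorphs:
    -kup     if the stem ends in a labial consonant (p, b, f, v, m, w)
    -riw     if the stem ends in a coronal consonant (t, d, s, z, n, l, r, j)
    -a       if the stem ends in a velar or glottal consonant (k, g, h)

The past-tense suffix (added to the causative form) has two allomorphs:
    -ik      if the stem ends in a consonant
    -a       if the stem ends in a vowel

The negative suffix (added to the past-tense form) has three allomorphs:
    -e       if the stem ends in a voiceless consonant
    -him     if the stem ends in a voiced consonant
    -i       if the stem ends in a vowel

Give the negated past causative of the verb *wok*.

wokaai

*wok* — final consonant /k/ (velar/glottal) → -a → *woka*.
The final sound of the causative form *woka* is /a/, which is a vowel, so the past-tense suffix is -a, giving *wokaa*.
Since the final sound of the past-tense form *wokaa* is /a/ (a vowel), it takes -i, giving *wokaai*.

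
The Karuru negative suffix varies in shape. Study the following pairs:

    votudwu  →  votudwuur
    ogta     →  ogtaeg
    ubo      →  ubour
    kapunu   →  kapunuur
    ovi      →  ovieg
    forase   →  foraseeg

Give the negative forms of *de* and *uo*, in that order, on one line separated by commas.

The pattern is rounding harmony: -ur when the last vowel of the stem is a rounded vowel (*votudwu*, *ubo*, *kapunu*); -eg when the last vowel of the stem is an unrounded vowel (*ogta*, *ovi*, *forase*).
*de*: last vowel = /e/, an unrounded vowel → -eg → *deeg*.
Since the last vowel of *uo* is /o/ (a rounded vowel), it takes -ur, giving *uour*.

deeg, uour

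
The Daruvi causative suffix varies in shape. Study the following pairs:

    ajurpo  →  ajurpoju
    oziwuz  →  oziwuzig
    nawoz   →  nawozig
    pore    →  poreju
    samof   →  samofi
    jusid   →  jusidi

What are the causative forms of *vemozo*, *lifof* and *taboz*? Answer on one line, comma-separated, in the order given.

The pattern is sibilance of the final sound: -ig when the stem ends in a sibilant (*oziwuz*, *nawoz*); -i when the stem ends in a non-sibilant consonant (*samof*, *jusid*); -ju when the stem ends in a vowel (*ajurpo*, *pore*).
*vemozo*: final sound = /o/, a vowel → -ju → *vemozoju*.
*lifof*: final sound = /f/, a non-sibilant consonant → -i → *lifofi*.
Since the final sound of *taboz* is /z/ (a sibilant), it takes -ig, giving *tabozig*.

vemozoju, lifofi, tabozig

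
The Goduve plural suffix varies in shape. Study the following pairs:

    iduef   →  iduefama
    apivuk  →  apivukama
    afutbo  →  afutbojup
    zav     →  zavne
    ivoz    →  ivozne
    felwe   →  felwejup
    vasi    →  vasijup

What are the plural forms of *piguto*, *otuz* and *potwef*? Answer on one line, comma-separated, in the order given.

The pattern is voicing of the final sound: -ama when the stem ends in a voiceless consonant (*iduef*, *apivuk*); -ne when the stem ends in a voiced consonant (*zav*, *ivoz*); -jup when the stem ends in a vowel (*afutbo*, *felwe*, *vasi*).
Since the final sound of *piguto* is /o/ (a vowel), it takes -jup, giving *pigutojup*.
Since the final sound of *otuz* is /z/ (a voiced consonant), it takes -ne, giving *otuzne*.
*potwef* — final sound /f/ (a voiceless consonant) → -ama → *potwefama*.

pigutojup, otuzne, potwefama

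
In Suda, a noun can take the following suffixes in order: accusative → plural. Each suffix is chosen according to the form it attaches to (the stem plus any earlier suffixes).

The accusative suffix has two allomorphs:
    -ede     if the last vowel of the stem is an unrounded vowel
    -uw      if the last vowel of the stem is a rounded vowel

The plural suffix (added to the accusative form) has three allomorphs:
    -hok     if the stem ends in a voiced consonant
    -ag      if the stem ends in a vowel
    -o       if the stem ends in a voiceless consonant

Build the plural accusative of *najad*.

najadedeag

Since the last vowel of *najad* is /a/ (an unrounded vowel), it takes -ede, giving *najadede*.
The accusative form *najadede* — final sound /e/ (a vowel) → -ag → *najadedeag*.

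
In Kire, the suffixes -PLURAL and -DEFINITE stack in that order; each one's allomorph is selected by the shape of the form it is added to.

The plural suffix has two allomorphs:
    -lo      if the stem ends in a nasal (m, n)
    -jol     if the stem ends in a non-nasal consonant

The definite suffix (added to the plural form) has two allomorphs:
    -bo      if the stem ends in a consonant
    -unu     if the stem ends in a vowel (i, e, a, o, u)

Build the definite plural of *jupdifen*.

jupdifenlounu

*jupdifen* — final consonant /n/ (a nasal) → -lo → *jupdifenlo*.
The final sound of the plural form *jupdifenlo* is /o/, which is a vowel, so the definite suffix is -unu, giving *jupdifenlounu*.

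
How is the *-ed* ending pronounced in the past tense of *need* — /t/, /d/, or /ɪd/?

/ɪd/

The stem *need* ends in /t/ or /d/.
The -ed suffix is realized as /ɪd/ after /t, d/; as /t/ after other voiceless consonants; and as /d/ after other voiced sounds.
So -ed on *need* is pronounced /ɪd/.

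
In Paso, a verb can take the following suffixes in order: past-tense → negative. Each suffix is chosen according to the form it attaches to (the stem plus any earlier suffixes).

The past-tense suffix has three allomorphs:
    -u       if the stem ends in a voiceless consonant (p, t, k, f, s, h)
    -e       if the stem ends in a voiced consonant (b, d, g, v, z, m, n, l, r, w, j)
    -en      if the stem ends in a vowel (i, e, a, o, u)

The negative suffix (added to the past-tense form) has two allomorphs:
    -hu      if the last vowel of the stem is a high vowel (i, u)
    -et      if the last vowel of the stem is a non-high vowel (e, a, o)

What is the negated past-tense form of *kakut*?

kakutuhu

*kakut* — final sound /t/ (a voiceless consonant) → -u → *kakutu*.
The past-tense form *kakutu*: last vowel = /u/, a high vowel → -hu → *kakutuhu*.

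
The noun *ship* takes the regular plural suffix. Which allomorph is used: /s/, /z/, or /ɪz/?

The stem *ship* ends in a voiceless non-sibilant consonant.
The plural suffix surfaces as /ɪz/ after sibilants, /s/ after other voiceless consonants, and /z/ after other voiced sounds.
So the plural -s on *ship* is pronounced /s/.

/s/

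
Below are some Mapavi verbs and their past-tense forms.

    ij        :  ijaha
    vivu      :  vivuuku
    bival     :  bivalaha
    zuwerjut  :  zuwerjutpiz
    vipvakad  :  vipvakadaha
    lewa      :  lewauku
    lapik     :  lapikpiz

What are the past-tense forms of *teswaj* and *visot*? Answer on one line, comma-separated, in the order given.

teswajaha, visotpiz

The alternation tracks the final sound of the stem — -piz when the stem ends in a voiceless consonant (*zuwerjut*, *lapik*); -aha when the stem ends in a voiced consonant (*ij*, *bival*, *vipvakad*); -uku when the stem ends in a vowel (*vivu*, *lewa*).
*teswaj*: final sound = /j/, a voiced consonant → -aha → *teswajaha*.
Since the final sound of *visot* is /t/ (a voiceless consonant), it takes -piz, giving *visotpiz*.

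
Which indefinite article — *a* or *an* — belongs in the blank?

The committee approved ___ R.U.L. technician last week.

an

The indefinite article is chosen by the initial *sound* of the following word, not its spelling.
The initialism *R.U.L.* is read letter by letter; the first letter, R, is pronounced /ɑr/, which begins with a vowel sound.
So the article is *an*: The committee approved an R.U.L. technician last week.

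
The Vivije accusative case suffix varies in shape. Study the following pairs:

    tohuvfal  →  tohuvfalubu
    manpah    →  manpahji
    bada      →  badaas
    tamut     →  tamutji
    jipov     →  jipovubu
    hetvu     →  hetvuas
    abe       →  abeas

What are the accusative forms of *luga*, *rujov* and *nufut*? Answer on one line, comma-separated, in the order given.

lugaas, rujovubu, nufutji

Looking at the final sound of each stem: -ji when the stem ends in a voiceless consonant (*manpah*, *tamut*); -ubu when the stem ends in a voiced consonant (*tohuvfal*, *jipov*); -as when the stem ends in a vowel (*bada*, *hetvu*, *abe*).
*luga*: final sound = /a/, a vowel → -as → *lugaas*.
The final sound of *rujov* is /v/, which is a voiced consonant, so the suffix is -ubu, giving *rujovubu*.
The final sound of *nufut* is /t/, which is a voiceless consonant, so the suffix is -ji, giving *nufutji*.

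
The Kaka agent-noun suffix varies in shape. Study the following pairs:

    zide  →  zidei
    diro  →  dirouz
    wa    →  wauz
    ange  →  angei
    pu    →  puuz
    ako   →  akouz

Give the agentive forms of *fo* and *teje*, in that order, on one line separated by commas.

Looking at the last vowel of each stem: -i when the last vowel of the stem is a front vowel (*zide*, *ange*); -uz when the last vowel of the stem is a back vowel (*diro*, *wa*, *pu*, *ako*).
The last vowel of *fo* is /o/, which is a back vowel, so the suffix is -uz, giving *fouz*.
*teje*: last vowel = /e/, a front vowel → -i → *tejei*.

fouz, tejei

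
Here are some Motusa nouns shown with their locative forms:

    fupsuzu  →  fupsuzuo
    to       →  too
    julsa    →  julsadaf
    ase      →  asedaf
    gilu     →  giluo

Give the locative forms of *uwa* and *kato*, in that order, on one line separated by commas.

uwadaf, katoo

The alternation tracks the last vowel of the stem — -o when the last vowel of the stem is a rounded vowel (*fupsuzu*, *to*, *gilu*); -daf when the last vowel of the stem is an unrounded vowel (*julsa*, *ase*).
The last vowel of *uwa* is /a/, which is an unrounded vowel, so the suffix is -daf, giving *uwadaf*.
The last vowel of *kato* is /o/, which is a rounded vowel, so the suffix is -o, giving *katoo*.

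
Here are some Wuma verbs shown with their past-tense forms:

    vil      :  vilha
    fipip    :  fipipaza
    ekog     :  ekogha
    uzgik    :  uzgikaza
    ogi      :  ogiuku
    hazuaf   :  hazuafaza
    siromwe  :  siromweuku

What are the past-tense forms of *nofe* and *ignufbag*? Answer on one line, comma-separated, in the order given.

nofeuku, ignufbagha

Looking at the final sound of each stem: -aza when the stem ends in a voiceless consonant (*fipip*, *uzgik*, *hazuaf*); -ha when the stem ends in a voiced consonant (*vil*, *ekog*); -uku when the stem ends in a vowel (*ogi*, *siromwe*).
The final sound of *nofe* is /e/, which is a vowel, so the suffix is -uku, giving *nofeuku*.
*ignufbag* — final sound /g/ (a voiced consonant) → -ha → *ignufbagha*.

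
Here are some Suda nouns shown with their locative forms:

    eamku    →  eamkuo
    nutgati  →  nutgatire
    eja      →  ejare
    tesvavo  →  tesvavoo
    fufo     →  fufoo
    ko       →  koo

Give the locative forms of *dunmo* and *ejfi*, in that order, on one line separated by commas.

The suffix is conditioned by the last vowel: -o when the last vowel of the stem is a rounded vowel (*eamku*, *tesvavo*, *fufo*, *ko*); -re when the last vowel of the stem is an unrounded vowel (*nutgati*, *eja*).
*dunmo* — last vowel /o/ (a rounded vowel) → -o → *dunmoo*.
*ejfi*: last vowel = /i/, an unrounded vowel → -re → *ejfire*.

dunmoo, ejfire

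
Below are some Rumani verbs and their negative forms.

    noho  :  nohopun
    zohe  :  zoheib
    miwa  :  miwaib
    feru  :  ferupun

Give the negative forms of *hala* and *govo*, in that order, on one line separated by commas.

The alternation tracks the last vowel of the stem — -pun when the last vowel of the stem is a rounded vowel (*noho*, *feru*); -ib when the last vowel of the stem is an unrounded vowel (*zohe*, *miwa*).
The last vowel of *hala* is /a/, which is an unrounded vowel, so the suffix is -ib, giving *halaib*.
*govo*: last vowel = /o/, a rounded vowel → -pun → *govopun*.

halaib, govopun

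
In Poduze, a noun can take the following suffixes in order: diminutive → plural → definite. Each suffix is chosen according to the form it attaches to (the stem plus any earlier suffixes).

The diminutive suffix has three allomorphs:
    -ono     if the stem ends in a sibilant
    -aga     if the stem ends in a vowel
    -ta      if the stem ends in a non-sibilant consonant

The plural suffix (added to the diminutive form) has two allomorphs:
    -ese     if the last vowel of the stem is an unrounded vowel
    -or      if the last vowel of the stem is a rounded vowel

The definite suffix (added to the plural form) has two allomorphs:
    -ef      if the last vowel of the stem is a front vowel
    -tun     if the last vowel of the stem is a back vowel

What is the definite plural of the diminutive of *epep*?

epeptaeseef

*epep* — final sound /p/ (a non-sibilant consonant) → -ta → *epepta*.
The diminutive form *epepta* — last vowel /a/ (an unrounded vowel) → -ese → *epeptaese*.
The plural form *epeptaese*: last vowel = /e/, a front vowel → -ef → *epeptaeseef*.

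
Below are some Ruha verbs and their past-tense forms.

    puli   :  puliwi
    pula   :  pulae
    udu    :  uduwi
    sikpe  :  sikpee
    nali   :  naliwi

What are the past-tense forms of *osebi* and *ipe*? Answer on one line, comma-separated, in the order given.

The suffix is conditioned by the last vowel: -wi when the last vowel of the stem is a high vowel (*puli*, *udu*, *nali*); -e when the last vowel of the stem is a non-high vowel (*pula*, *sikpe*).
Since the last vowel of *osebi* is /i/ (a high vowel), it takes -wi, giving *osebiwi*.
The last vowel of *ipe* is /e/, which is a non-high vowel, so the suffix is -e, giving *ipee*.

osebiwi, ipee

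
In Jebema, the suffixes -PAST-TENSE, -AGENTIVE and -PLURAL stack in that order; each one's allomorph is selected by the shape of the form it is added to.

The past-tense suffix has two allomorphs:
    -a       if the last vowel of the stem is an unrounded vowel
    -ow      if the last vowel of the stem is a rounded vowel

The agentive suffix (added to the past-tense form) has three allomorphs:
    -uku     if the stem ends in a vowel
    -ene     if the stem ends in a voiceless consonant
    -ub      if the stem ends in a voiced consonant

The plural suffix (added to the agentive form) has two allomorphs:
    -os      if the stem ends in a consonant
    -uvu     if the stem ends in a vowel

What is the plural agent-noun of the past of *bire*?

bireaukuuvu

*bire* — last vowel /e/ (an unrounded vowel) → -a → *birea*.
Since the final sound of the past-tense form *birea* is /a/ (a vowel), it takes -uku, giving *bireauku*.
Since the final sound of the agentive form *bireauku* is /u/ (a vowel), it takes -uvu, giving *bireaukuuvu*.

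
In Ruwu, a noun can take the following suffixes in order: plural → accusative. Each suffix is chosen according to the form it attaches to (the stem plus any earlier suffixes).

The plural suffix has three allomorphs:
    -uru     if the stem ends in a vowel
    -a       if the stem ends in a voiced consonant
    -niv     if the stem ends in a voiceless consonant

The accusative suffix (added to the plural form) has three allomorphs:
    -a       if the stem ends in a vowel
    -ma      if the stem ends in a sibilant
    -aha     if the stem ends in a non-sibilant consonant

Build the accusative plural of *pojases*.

pojasesnivaha

Since the final sound of *pojases* is /s/ (a voiceless consonant), it takes -niv, giving *pojasesniv*.
Since the final sound of the plural form *pojasesniv* is /v/ (a non-sibilant consonant), it takes -aha, giving *pojasesnivaha*.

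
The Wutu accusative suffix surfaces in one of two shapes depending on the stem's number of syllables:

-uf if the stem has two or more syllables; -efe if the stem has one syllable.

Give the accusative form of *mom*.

*mom* has one syllable, so the suffix is -efe, giving *momefe*.

momefe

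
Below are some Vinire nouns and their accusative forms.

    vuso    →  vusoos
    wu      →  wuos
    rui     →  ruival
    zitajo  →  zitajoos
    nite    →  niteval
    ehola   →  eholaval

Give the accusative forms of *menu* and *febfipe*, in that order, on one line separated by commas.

menuos, febfipeval

Looking at the last vowel of each stem: -os when the last vowel of the stem is a rounded vowel (*vuso*, *wu*, *zitajo*); -val when the last vowel of the stem is an unrounded vowel (*rui*, *nite*, *ehola*).
The last vowel of *menu* is /u/, which is a rounded vowel, so the suffix is -os, giving *menuos*.
Since the last vowel of *febfipe* is /e/ (an unrounded vowel), it takes -val, giving *febfipeval*.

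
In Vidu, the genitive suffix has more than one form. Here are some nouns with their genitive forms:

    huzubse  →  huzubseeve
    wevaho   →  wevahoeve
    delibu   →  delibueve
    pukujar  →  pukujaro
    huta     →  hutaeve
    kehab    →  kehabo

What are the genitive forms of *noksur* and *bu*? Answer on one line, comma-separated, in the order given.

Looking at the final sound of each stem: -o when the stem ends in a consonant (*pukujar*, *kehab*); -eve when the stem ends in a vowel (*huzubse*, *wevaho*, *delibu*, *huta*).
*noksur*: final sound = /r/, a consonant → -o → *noksuro*.
The final sound of *bu* is /u/, which is a vowel, so the suffix is -eve, giving *bueve*.

noksuro, bueve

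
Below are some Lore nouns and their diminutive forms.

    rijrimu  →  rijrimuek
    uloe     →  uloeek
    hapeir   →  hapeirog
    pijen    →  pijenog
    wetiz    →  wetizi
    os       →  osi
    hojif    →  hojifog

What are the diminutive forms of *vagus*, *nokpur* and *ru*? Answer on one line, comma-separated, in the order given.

vagusi, nokpurog, ruek

Looking at the final sound of each stem: -i when the stem ends in a sibilant (*wetiz*, *os*); -og when the stem ends in a non-sibilant consonant (*hapeir*, *pijen*, *hojif*); -ek when the stem ends in a vowel (*rijrimu*, *uloe*).
The final sound of *vagus* is /s/, which is a sibilant, so the suffix is -i, giving *vagusi*.
The final sound of *nokpur* is /r/, which is a non-sibilant consonant, so the suffix is -og, giving *nokpurog*.
The final sound of *ru* is /u/, which is a vowel, so the suffix is -ek, giving *ruek*.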